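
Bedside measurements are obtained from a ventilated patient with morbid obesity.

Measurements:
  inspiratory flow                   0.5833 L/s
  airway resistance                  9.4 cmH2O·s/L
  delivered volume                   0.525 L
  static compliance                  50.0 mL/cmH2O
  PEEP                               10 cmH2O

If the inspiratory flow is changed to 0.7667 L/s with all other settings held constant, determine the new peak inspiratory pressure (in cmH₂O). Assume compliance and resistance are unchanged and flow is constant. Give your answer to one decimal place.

27.7

PIP = Vt/C + R·V̇ + PEEP (constant-flow equation of motion).
Only the resistive term changes: ΔPIP = R × ΔV̇ = 9.4 × (0.7667 − 0.5833) = 9.4 × 0.1834 = 1.724 cmH2O.
Original PIP = 525/50.0 + 9.4×0.5833 + 10 = 25.983 cmH2O; new PIP = 25.983 + (1.724) = 27.707 cmH2O.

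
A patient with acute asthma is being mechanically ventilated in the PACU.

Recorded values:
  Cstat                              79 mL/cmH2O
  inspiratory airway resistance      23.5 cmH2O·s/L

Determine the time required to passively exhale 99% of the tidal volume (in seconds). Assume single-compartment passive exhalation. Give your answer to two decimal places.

τ = R × C = 23.5 × 79 mL/cmH2O = 23.5 × 0.079 L/cmH2O = 1.857 s.
Exhaled fraction f = 1 − e^(−t/τ) → t = −τ·ln(1 − f) = −1.857·ln(0.01) = 8.552 s.

8.55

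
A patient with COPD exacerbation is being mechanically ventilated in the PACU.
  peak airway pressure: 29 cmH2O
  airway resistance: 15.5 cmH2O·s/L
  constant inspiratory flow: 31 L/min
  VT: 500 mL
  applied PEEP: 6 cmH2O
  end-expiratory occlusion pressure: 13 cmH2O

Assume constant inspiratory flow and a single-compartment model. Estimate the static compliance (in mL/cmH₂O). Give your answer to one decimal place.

62.6

Flow: 31 L/min ÷ 60 = 0.5167 L/s.
Total PEEP = 13 cmH2O (set 6 + intrinsic 7); this is the baseline alveolar pressure.
Equation of motion (constant flow): PIP = Vt/C + R·V̇ + PEEP.
Vt/C = PIP − R·V̇ − PEEP = 29 − 15.5×0.5167 − 13 = 29 − 8.009 − 13 = 7.991 cmH2O.
C = Vt / 7.991 = 500 / 7.991 = 62.57 mL/cmH2O.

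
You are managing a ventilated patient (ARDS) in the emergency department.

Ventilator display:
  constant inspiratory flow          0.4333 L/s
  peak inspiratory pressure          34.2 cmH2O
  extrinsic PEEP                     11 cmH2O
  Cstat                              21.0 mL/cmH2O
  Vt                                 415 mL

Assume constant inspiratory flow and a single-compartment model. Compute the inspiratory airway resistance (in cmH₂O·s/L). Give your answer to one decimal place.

Equation of motion (constant flow): PIP = Vt/C + R·V̇ + PEEP.
R·V̇ = PIP − Vt/C − PEEP = 34.2 − 415/21.0 − 11 = 34.2 − 19.762 − 11 = 3.438 cmH2O.
R = 3.438 / 0.4333 = 7.934 cmH2O·s/L.

7.9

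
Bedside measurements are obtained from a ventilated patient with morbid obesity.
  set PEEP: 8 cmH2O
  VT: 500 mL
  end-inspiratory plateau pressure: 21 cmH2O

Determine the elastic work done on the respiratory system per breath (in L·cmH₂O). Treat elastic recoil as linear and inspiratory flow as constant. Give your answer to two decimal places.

3.25

Elastic work ≈ ½ × (Pplat − PEEP) × Vt = 0.5 × (21 − 8) × 0.500 L = 0.5 × 13.0 × 0.500 = 3.25 L·cmH2O.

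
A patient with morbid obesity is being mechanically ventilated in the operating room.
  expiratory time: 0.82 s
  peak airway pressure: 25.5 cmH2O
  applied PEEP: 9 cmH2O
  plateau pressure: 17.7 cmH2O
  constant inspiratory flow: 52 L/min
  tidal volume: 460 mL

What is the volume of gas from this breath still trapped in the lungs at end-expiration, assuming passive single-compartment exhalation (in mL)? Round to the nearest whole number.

Flow: 52 L/min ÷ 60 = 0.8667 L/s.
R = (PIP − Pplat)/V̇ = (25.5 − 17.7) / 0.8667 = 7.8/0.8667 = 9.0 cmH2O·s/L.
C = Vt/(Pplat − PEEP) = 460.0 / (17.7 − 9) = 460.0/8.7 = 52.874 mL/cmH2O.
τ = R × C = 9.0 × 0.05287 L/cmH2O = 0.4758 s.
Fraction remaining = e^(−Te/τ) = e^(−0.82/0.4758) = 0.1785.
Trapped volume = 460.0 × 0.1785 = 82.11 mL.

82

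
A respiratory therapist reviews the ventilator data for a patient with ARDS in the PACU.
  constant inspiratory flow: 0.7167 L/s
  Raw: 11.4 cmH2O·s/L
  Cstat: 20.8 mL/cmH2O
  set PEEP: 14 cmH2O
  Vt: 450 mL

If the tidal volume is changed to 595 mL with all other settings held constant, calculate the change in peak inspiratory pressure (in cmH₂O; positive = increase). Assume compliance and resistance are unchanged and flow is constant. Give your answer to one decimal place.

PIP = Vt/C + R·V̇ + PEEP (constant-flow equation of motion).
Only the elastic term changes: ΔPIP = ΔVt / C = (595 − 450) / 20.8 = 6.971 cmH2O.

7.0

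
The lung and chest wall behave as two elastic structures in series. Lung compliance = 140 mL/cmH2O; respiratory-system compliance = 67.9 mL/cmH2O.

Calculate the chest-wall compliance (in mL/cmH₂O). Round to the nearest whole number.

132

1/Ccw = 1/Crs − 1/CL.
1/Ccw = 1/67.9 − 1/140 = 0.007585.
Ccw = 131.84 mL/cmH2O.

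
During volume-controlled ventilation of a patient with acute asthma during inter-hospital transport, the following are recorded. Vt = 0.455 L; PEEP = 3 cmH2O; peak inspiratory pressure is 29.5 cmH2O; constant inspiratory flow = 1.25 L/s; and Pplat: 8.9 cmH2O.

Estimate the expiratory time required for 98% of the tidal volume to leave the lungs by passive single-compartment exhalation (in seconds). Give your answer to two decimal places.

R = (PIP − Pplat)/V̇ = (29.5 − 8.9) / 1.25 = 20.6/1.25 = 16.48 cmH2O·s/L.
C = Vt/(Pplat − PEEP) = 455.0 / (8.9 − 3) = 455.0/5.9 = 77.119 mL/cmH2O.
τ = R × C = 16.48 × 0.07712 L/cmH2O = 1.271 s.
t = −τ·ln(1 − 0.98) = −1.271·ln(0.02) = 4.972 s.

4.97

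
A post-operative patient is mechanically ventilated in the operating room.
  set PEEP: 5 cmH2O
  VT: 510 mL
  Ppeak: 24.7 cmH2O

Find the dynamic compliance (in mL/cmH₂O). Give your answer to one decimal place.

25.9

Dynamic compliance = Vt / (PIP − PEEP) = 510 / (24.7 − 5) = 510 / 19.7 = 25.888 mL/cmH2O.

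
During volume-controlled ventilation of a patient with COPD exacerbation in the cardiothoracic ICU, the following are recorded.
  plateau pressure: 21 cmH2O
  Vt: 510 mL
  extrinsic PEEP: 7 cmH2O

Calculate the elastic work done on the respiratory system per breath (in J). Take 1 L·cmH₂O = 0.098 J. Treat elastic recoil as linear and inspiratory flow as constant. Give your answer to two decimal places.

0.35

Elastic work ≈ ½ × (Pplat − PEEP) × Vt = 0.5 × (21 − 7) × 0.510 L = 0.5 × 14.0 × 0.510 = 3.57 L·cmH2O.
× 0.098 J/(L·cmH2O) → 0.3499 J.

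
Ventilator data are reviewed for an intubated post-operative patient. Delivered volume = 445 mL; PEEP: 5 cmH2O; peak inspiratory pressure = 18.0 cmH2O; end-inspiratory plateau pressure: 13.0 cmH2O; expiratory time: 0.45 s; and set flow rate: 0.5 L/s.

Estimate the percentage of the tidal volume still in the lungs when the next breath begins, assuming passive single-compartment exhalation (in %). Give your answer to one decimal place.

R = (PIP − Pplat)/V̇ = (18.0 − 13.0) / 0.5 = 5.0/0.5 = 10.0 cmH2O·s/L.
C = Vt/(Pplat − PEEP) = 445.0 / (13.0 − 5) = 445.0/8.0 = 55.625 mL/cmH2O.
τ = R × C = 10.0 × 0.05563 L/cmH2O = 0.5563 s.
Fraction remaining at end-expiration = e^(−Te/τ) = e^(−0.45/0.5563) = 0.4453 → 44.53%.

44.5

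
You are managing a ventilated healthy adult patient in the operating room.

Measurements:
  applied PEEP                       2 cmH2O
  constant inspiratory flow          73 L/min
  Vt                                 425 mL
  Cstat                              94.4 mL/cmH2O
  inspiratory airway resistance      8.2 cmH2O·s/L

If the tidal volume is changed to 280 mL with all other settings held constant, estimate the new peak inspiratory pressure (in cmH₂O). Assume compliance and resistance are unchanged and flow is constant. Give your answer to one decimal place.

Flow: 73 L/min ÷ 60 = 1.2167 L/s.
PIP = Vt/C + R·V̇ + PEEP (constant-flow equation of motion).
Only the elastic term changes: ΔPIP = ΔVt / C = (280 − 425) / 94.4 = -1.536 cmH2O.
Original PIP = 425/94.4 + 8.2×1.2167 + 2 = 16.479 cmH2O; new PIP = 16.479 + (-1.536) = 14.943 cmH2O.

14.9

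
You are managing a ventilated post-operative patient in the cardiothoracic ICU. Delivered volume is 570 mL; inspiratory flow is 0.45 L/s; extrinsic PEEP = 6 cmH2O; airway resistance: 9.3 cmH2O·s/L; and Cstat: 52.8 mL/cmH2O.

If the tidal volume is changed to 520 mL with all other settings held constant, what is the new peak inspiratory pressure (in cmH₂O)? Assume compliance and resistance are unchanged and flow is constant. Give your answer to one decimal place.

20.0

PIP = Vt/C + R·V̇ + PEEP (constant-flow equation of motion).
Only the elastic term changes: ΔPIP = ΔVt / C = (520 − 570) / 52.8 = -0.947 cmH2O.
Original PIP = 570/52.8 + 9.3×0.45 + 6 = 20.98 cmH2O; new PIP = 20.98 + (-0.947) = 20.033 cmH2O.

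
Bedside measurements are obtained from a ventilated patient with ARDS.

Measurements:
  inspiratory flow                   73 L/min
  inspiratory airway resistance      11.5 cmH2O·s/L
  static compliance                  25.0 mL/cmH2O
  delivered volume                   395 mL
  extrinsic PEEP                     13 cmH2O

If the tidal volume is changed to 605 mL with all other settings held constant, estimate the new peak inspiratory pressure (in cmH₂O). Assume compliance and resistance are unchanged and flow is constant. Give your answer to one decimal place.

51.2

Flow: 73 L/min ÷ 60 = 1.2167 L/s.
PIP = Vt/C + R·V̇ + PEEP (constant-flow equation of motion).
Only the elastic term changes: ΔPIP = ΔVt / C = (605 − 395) / 25.0 = 8.4 cmH2O.
Original PIP = 395/25.0 + 11.5×1.2167 + 13 = 42.792 cmH2O; new PIP = 42.792 + (8.4) = 51.192 cmH2O.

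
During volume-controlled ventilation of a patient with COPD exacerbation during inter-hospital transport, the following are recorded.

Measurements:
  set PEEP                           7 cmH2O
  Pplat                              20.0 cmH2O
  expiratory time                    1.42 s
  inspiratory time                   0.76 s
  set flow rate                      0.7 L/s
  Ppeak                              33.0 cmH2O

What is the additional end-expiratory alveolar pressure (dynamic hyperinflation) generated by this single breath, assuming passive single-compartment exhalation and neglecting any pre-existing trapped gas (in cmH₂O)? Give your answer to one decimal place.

2.0

Vt = flow × Ti = 0.7 L/s × 0.76 s × 1000 mL/L = 532.0 mL.
R = (PIP − Pplat)/V̇ = (33.0 − 20.0) / 0.7 = 13.0/0.7 = 18.571 cmH2O·s/L.
C = Vt/(Pplat − PEEP) = 532.0 / (20.0 − 7) = 532.0/13.0 = 40.923 mL/cmH2O.
τ = R × C = 18.571 × 0.04092 L/cmH2O = 0.7599 s.
Fraction remaining = e^(−Te/τ) = e^(−1.42/0.7599) = 0.1543; trapped volume = 532.0 × 0.1543 = 82.088 mL.
Additional alveolar pressure from trapping ≈ V_trapped / C = 82.088 / 40.923 = 2.006 cmH2O.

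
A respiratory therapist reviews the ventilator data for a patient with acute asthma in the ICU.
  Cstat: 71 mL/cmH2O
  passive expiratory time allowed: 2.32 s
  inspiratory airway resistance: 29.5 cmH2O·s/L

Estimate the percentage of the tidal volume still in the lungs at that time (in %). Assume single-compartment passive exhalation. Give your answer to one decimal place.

τ = R × C = 29.5 × 71 mL/cmH2O = 29.5 × 0.071 L/cmH2O = 2.095 s.
Passive exhalation: V(t)/V₀ = e^(−t/τ) = e^(−2.32/2.095) = 0.3304.
Fraction remaining = 0.3304 → 33.04%.

33.0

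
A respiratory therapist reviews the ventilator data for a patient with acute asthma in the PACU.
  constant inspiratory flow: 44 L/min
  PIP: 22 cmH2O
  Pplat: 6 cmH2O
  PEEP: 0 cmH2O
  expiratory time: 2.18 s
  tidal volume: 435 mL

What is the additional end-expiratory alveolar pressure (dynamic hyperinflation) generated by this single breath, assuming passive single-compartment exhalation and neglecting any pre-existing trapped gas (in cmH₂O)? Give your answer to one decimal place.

Flow: 44 L/min ÷ 60 = 0.7333 L/s.
R = (PIP − Pplat)/V̇ = (22 − 6) / 0.7333 = 16.0/0.7333 = 21.819 cmH2O·s/L.
C = Vt/(Pplat − PEEP) = 435.0 / (6 − 0) = 435.0/6.0 = 72.5 mL/cmH2O.
τ = R × C = 21.819 × 0.0725 L/cmH2O = 1.582 s.
Fraction remaining = e^(−Te/τ) = e^(−2.18/1.582) = 0.2521; trapped volume = 435.0 × 0.2521 = 109.66 mL.
Additional alveolar pressure from trapping ≈ V_trapped / C = 109.66 / 72.5 = 1.513 cmH2O.

1.5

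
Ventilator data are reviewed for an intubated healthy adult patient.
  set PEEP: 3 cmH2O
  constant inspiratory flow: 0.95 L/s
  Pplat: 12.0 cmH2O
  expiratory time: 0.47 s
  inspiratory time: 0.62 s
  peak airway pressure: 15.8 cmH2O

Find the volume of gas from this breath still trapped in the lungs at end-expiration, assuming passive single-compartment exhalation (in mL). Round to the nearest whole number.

Vt = flow × Ti = 0.95 L/s × 0.62 s × 1000 mL/L = 589.0 mL.
R = (PIP − Pplat)/V̇ = (15.8 − 12.0) / 0.95 = 3.8/0.95 = 4.0 cmH2O·s/L.
C = Vt/(Pplat − PEEP) = 589.0 / (12.0 − 3) = 589.0/9.0 = 65.444 mL/cmH2O.
τ = R × C = 4.0 × 0.06544 L/cmH2O = 0.2618 s.
Fraction remaining = e^(−Te/τ) = e^(−0.47/0.2618) = 0.1661.
Trapped volume = 589.0 × 0.1661 = 97.833 mL.

98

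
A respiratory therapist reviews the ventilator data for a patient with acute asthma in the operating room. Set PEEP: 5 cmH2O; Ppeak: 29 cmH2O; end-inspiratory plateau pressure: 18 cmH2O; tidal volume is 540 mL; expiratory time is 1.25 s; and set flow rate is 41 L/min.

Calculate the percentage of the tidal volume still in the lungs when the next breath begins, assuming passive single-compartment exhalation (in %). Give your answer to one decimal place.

Flow: 41 L/min ÷ 60 = 0.6833 L/s.
R = (PIP − Pplat)/V̇ = (29 − 18) / 0.6833 = 11.0/0.6833 = 16.098 cmH2O·s/L.
C = Vt/(Pplat − PEEP) = 540.0 / (18 − 5) = 540.0/13.0 = 41.538 mL/cmH2O.
τ = R × C = 16.098 × 0.04154 L/cmH2O = 0.6687 s.
Fraction remaining at end-expiration = e^(−Te/τ) = e^(−1.25/0.6687) = 0.1542 → 15.42%.

15.4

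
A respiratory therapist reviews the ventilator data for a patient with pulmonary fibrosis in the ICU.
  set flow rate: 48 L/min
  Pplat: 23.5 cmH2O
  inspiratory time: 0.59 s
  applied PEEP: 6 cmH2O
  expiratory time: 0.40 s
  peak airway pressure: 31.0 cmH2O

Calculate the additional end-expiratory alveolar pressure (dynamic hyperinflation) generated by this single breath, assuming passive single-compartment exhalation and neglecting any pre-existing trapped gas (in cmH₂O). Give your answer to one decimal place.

3.6

Flow: 48 L/min ÷ 60 = 0.8 L/s.
Vt = flow × Ti = 0.8 L/s × 0.59 s × 1000 mL/L = 472.0 mL.
R = (PIP − Pplat)/V̇ = (31.0 − 23.5) / 0.8 = 7.5/0.8 = 9.375 cmH2O·s/L.
C = Vt/(Pplat − PEEP) = 472.0 / (23.5 − 6) = 472.0/17.5 = 26.971 mL/cmH2O.
τ = R × C = 9.375 × 0.02697 L/cmH2O = 0.2528 s.
Fraction remaining = e^(−Te/τ) = e^(−0.40/0.2528) = 0.2055; trapped volume = 472.0 × 0.2055 = 96.996 mL.
Additional alveolar pressure from trapping ≈ V_trapped / C = 96.996 / 26.971 = 3.596 cmH2O.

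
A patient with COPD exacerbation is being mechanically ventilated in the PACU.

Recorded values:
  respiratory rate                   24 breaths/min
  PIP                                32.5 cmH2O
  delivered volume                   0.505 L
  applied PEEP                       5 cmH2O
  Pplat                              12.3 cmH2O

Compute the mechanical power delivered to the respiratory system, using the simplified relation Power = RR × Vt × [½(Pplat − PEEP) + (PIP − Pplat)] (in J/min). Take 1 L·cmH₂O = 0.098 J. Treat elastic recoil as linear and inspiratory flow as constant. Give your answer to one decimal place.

Per-breath work = Vt × [½(Pplat−PEEP) + (PIP−Pplat)] = 0.505 × [0.5×7.3 + 20.2] = 0.505 × 23.85 = 12.044 L·cmH2O.
Power = 24 × 12.044 = 289.06 L·cmH2O/min.
× 0.098 J/(L·cmH2O) → 28.328 J/min.

28.3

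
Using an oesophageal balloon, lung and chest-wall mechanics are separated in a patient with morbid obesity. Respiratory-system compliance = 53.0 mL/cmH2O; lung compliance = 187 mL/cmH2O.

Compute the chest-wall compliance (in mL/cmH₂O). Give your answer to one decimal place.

1/Ccw = 1/Crs − 1/CL.
1/Ccw = 1/53.0 − 1/187 = 0.01352.
Ccw = 73.964 mL/cmH2O.

74.0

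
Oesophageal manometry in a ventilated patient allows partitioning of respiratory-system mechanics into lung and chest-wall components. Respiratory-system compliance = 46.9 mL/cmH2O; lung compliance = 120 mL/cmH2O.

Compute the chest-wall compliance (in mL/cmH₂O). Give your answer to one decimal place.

77.0

1/Ccw = 1/Crs − 1/CL.
1/Ccw = 1/46.9 − 1/120 = 0.01299.
Ccw = 76.982 mL/cmH2O.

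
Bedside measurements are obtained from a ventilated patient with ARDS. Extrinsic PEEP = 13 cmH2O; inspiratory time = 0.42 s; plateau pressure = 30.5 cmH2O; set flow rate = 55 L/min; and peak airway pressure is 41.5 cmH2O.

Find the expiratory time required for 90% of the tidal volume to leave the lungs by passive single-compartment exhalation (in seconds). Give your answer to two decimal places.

Flow: 55 L/min ÷ 60 = 0.9167 L/s.
Vt = flow × Ti = 0.9167 L/s × 0.42 s × 1000 mL/L = 385.01 mL.
R = (PIP − Pplat)/V̇ = (41.5 − 30.5) / 0.9167 = 11.0/0.9167 = 12.0 cmH2O·s/L.
C = Vt/(Pplat − PEEP) = 385.01 / (30.5 − 13) = 385.01/17.5 = 22.001 mL/cmH2O.
τ = R × C = 12.0 × 0.022 L/cmH2O = 0.264 s.
t = −τ·ln(1 − 0.90) = −0.264·ln(0.1) = 0.6079 s.

0.61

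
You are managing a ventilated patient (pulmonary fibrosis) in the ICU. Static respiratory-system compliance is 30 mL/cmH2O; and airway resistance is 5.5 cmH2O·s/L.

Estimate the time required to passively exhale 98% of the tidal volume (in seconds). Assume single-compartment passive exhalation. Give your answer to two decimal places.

τ = R × C = 5.5 × 30 mL/cmH2O = 5.5 × 0.030 L/cmH2O = 0.165 s.
Exhaled fraction f = 1 − e^(−t/τ) → t = −τ·ln(1 − f) = −0.165·ln(0.02) = 0.6455 s.

0.65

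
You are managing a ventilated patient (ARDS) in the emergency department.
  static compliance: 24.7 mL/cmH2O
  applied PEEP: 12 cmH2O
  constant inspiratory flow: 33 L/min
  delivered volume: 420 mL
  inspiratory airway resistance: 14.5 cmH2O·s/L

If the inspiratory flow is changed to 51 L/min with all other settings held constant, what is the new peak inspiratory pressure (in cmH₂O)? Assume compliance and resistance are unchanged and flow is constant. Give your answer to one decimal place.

Flow: 33 L/min ÷ 60 = 0.55 L/s.
New flow: 51 L/min ÷ 60 = 0.85 L/s.
PIP = Vt/C + R·V̇ + PEEP (constant-flow equation of motion).
Only the resistive term changes: ΔPIP = R × ΔV̇ = 14.5 × (0.85 − 0.55) = 14.5 × 0.3 = 4.35 cmH2O.
Original PIP = 420/24.7 + 14.5×0.55 + 12 = 36.979 cmH2O; new PIP = 36.979 + (4.35) = 41.329 cmH2O.

41.3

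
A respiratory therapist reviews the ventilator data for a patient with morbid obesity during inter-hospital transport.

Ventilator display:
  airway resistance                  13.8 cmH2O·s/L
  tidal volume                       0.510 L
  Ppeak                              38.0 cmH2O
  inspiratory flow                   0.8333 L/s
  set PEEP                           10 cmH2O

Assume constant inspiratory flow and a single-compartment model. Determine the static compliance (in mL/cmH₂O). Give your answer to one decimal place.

Equation of motion (constant flow): PIP = Vt/C + R·V̇ + PEEP.
Vt/C = PIP − R·V̇ − PEEP = 38.0 − 13.8×0.8333 − 10 = 38.0 − 11.5 − 10 = 16.5 cmH2O.
C = Vt / 16.5 = 510 / 16.5 = 30.909 mL/cmH2O.

30.9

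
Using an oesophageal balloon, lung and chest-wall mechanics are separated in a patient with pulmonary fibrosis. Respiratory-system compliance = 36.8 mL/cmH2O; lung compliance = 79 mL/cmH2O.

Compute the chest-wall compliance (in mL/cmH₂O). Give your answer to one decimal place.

68.9

1/Ccw = 1/Crs − 1/CL.
1/Ccw = 1/36.8 − 1/79 = 0.01452.
Ccw = 68.871 mL/cmH2O.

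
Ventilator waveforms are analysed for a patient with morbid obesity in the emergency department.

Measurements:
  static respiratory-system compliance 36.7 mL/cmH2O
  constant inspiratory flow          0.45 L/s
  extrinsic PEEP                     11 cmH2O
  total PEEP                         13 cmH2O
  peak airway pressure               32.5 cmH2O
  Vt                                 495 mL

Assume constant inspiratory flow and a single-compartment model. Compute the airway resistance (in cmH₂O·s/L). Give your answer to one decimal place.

Total PEEP = 13 cmH2O (set 11 + intrinsic 2); this is the baseline alveolar pressure.
Equation of motion (constant flow): PIP = Vt/C + R·V̇ + PEEP.
R·V̇ = PIP − Vt/C − PEEP = 32.5 − 495/36.7 − 13 = 32.5 − 13.488 − 13 = 6.012 cmH2O.
R = 6.012 / 0.45 = 13.36 cmH2O·s/L.

13.4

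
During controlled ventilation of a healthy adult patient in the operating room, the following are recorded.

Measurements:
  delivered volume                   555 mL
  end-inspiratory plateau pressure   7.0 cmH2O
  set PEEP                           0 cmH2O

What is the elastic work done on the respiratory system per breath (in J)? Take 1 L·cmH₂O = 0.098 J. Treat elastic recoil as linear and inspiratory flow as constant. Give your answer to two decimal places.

0.19

Elastic work ≈ ½ × (Pplat − PEEP) × Vt = 0.5 × (7.0 − 0) × 0.555 L = 0.5 × 7.0 × 0.555 = 1.943 L·cmH2O.
× 0.098 J/(L·cmH2O) → 0.1904 J.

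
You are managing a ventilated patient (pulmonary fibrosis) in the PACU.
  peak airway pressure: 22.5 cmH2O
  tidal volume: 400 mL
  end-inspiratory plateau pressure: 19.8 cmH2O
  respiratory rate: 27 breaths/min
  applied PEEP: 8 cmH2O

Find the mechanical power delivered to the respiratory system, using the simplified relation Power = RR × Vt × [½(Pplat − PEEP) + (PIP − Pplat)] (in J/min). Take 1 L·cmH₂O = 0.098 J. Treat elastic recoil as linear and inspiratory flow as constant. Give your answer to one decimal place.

Per-breath work = Vt × [½(Pplat−PEEP) + (PIP−Pplat)] = 0.400 × [0.5×11.8 + 2.7] = 0.400 × 8.6 = 3.44 L·cmH2O.
Power = 27 × 3.44 = 92.88 L·cmH2O/min.
× 0.098 J/(L·cmH2O) → 9.102 J/min.

9.1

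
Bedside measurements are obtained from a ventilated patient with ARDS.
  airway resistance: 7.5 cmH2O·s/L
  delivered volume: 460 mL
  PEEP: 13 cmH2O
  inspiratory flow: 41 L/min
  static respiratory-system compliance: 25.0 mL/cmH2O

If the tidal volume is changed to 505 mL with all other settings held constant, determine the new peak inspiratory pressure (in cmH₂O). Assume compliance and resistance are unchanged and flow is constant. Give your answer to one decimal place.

38.3

Flow: 41 L/min ÷ 60 = 0.6833 L/s.
PIP = Vt/C + R·V̇ + PEEP (constant-flow equation of motion).
Only the elastic term changes: ΔPIP = ΔVt / C = (505 − 460) / 25.0 = 1.8 cmH2O.
Original PIP = 460/25.0 + 7.5×0.6833 + 13 = 36.525 cmH2O; new PIP = 36.525 + (1.8) = 38.325 cmH2O.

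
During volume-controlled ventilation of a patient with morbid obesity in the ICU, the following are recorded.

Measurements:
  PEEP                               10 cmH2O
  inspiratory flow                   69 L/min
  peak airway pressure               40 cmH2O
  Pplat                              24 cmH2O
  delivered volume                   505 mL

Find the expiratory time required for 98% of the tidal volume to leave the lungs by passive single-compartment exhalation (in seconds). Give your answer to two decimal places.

Flow: 69 L/min ÷ 60 = 1.15 L/s.
R = (PIP − Pplat)/V̇ = (40 − 24) / 1.15 = 16.0/1.15 = 13.913 cmH2O·s/L.
C = Vt/(Pplat − PEEP) = 505.0 / (24 − 10) = 505.0/14.0 = 36.071 mL/cmH2O.
τ = R × C = 13.913 × 0.03607 L/cmH2O = 0.5018 s.
t = −τ·ln(1 − 0.98) = −0.5018·ln(0.02) = 1.963 s.

1.96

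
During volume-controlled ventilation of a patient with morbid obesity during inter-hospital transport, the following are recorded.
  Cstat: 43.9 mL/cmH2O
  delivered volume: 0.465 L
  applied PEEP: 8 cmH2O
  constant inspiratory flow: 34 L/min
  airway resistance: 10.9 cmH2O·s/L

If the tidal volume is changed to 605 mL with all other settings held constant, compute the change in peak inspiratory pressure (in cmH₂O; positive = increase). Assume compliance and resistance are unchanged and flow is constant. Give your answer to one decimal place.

PIP = Vt/C + R·V̇ + PEEP (constant-flow equation of motion).
Only the elastic term changes: ΔPIP = ΔVt / C = (605 − 465) / 43.9 = 3.189 cmH2O.

3.2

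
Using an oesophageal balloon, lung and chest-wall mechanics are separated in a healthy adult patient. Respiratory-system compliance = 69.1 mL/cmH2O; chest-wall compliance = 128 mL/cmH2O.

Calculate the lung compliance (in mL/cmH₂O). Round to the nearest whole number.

1/CL = 1/Crs − 1/Ccw.
1/CL = 1/69.1 − 1/128 = 0.006659.
CL = 150.17 mL/cmH2O.

150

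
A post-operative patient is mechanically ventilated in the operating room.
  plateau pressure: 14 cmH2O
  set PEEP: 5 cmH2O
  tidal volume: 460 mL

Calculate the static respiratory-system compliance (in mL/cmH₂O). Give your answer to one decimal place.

Cstat = Vt / (Pplat − PEEP) = 460 / (14 − 5) = 460 / 9.0 = 51.111 mL/cmH2O.

51.1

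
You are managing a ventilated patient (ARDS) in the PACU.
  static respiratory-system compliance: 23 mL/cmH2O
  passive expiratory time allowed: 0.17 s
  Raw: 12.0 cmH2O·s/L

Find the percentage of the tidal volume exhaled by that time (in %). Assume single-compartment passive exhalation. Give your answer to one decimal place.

46.0

τ = R × C = 12.0 × 23 mL/cmH2O = 12.0 × 0.023 L/cmH2O = 0.276 s.
Passive exhalation: V(t)/V₀ = e^(−t/τ) = e^(−0.17/0.276) = 0.5401.
Fraction exhaled = 1 − 0.5401 = 0.4599 → 45.99%.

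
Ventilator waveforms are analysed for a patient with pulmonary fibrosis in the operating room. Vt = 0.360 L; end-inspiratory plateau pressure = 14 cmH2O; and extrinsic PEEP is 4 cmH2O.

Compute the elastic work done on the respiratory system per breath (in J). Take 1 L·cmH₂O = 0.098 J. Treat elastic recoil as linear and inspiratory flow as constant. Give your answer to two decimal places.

0.18

Elastic work ≈ ½ × (Pplat − PEEP) × Vt = 0.5 × (14 − 4) × 0.360 L = 0.5 × 10.0 × 0.360 = 1.8 L·cmH2O.
× 0.098 J/(L·cmH2O) → 0.1764 J.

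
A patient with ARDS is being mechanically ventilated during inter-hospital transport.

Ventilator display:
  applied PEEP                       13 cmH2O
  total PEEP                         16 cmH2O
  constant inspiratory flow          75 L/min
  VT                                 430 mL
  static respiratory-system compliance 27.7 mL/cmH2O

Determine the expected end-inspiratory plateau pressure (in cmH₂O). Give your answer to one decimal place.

End-expiratory occlusion gives total PEEP = 16 cmH2O (intrinsic PEEP = 16 − 13 = 3). Use total PEEP for the elastic gradient.
Pplat = PEEPtotal + Vt / Cstat = 16 + 430 / 27.7 = 16 + 15.523 = 31.523 cmH2O.

31.5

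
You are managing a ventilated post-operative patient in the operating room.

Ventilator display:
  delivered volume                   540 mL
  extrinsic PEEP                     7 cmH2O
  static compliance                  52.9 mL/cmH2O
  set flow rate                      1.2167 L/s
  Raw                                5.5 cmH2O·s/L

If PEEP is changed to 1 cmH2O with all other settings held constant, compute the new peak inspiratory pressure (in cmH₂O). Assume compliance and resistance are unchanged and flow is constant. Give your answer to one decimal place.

PIP = Vt/C + R·V̇ + PEEP (constant-flow equation of motion).
Only the baseline term changes: ΔPIP = ΔPEEP = 1 − 7 = -6.0 cmH2O.
Original PIP = 540/52.9 + 5.5×1.2167 + 7 = 23.9 cmH2O; new PIP = 23.9 + (-6.0) = 17.9 cmH2O.

17.9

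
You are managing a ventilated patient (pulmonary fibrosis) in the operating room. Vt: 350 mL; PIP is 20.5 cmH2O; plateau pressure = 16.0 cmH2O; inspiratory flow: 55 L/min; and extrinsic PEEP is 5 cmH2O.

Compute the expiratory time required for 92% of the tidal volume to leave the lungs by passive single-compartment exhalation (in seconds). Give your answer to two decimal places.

Flow: 55 L/min ÷ 60 = 0.9167 L/s.
R = (PIP − Pplat)/V̇ = (20.5 − 16.0) / 0.9167 = 4.5/0.9167 = 4.909 cmH2O·s/L.
C = Vt/(Pplat − PEEP) = 350.0 / (16.0 − 5) = 350.0/11.0 = 31.818 mL/cmH2O.
τ = R × C = 4.909 × 0.03182 L/cmH2O = 0.1562 s.
t = −τ·ln(1 − 0.92) = −0.1562·ln(0.08) = 0.3945 s.

0.39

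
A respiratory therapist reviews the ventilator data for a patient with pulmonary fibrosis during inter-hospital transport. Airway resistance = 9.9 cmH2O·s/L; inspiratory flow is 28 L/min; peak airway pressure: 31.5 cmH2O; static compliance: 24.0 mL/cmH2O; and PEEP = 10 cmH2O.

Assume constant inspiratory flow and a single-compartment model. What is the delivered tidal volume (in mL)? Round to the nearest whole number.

Flow: 28 L/min ÷ 60 = 0.4667 L/s.
Equation of motion (constant flow): PIP = Vt/C + R·V̇ + PEEP.
Vt/C = PIP − R·V̇ − PEEP = 31.5 − 4.62 − 10 = 16.88 cmH2O.
Vt = C × 16.88 = 24.0 × 16.88 = 405.12 mL.

405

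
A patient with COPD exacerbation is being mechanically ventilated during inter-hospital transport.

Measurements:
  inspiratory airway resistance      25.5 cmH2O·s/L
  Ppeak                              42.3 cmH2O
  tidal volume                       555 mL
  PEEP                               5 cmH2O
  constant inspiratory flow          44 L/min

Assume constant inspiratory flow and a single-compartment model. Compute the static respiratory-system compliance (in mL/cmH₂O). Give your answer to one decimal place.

29.8

Flow: 44 L/min ÷ 60 = 0.7333 L/s.
Equation of motion (constant flow): PIP = Vt/C + R·V̇ + PEEP.
Vt/C = PIP − R·V̇ − PEEP = 42.3 − 25.5×0.7333 − 5 = 42.3 − 18.699 − 5 = 18.601 cmH2O.
C = Vt / 18.601 = 555 / 18.601 = 29.837 mL/cmH2O.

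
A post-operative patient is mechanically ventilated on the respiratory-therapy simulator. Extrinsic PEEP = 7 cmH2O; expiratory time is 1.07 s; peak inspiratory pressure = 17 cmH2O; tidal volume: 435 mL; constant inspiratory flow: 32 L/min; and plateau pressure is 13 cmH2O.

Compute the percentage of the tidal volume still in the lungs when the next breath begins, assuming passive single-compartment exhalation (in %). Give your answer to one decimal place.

Flow: 32 L/min ÷ 60 = 0.5333 L/s.
R = (PIP − Pplat)/V̇ = (17 − 13) / 0.5333 = 4.0/0.5333 = 7.5 cmH2O·s/L.
C = Vt/(Pplat − PEEP) = 435.0 / (13 − 7) = 435.0/6.0 = 72.5 mL/cmH2O.
τ = R × C = 7.5 × 0.0725 L/cmH2O = 0.5438 s.
Fraction remaining at end-expiration = e^(−Te/τ) = e^(−1.07/0.5438) = 0.1398 → 13.98%.

14.0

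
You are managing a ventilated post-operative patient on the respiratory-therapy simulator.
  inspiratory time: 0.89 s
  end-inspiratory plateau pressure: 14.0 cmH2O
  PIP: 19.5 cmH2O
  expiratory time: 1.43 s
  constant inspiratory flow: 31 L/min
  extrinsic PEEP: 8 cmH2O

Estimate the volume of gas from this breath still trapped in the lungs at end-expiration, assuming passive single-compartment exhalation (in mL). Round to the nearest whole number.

Flow: 31 L/min ÷ 60 = 0.5167 L/s.
Vt = flow × Ti = 0.5167 L/s × 0.89 s × 1000 mL/L = 459.86 mL.
R = (PIP − Pplat)/V̇ = (19.5 − 14.0) / 0.5167 = 5.5/0.5167 = 10.644 cmH2O·s/L.
C = Vt/(Pplat − PEEP) = 459.86 / (14.0 − 8) = 459.86/6.0 = 76.643 mL/cmH2O.
τ = R × C = 10.644 × 0.07664 L/cmH2O = 0.8158 s.
Fraction remaining = e^(−Te/τ) = e^(−1.43/0.8158) = 0.1733.
Trapped volume = 459.86 × 0.1733 = 79.694 mL.

80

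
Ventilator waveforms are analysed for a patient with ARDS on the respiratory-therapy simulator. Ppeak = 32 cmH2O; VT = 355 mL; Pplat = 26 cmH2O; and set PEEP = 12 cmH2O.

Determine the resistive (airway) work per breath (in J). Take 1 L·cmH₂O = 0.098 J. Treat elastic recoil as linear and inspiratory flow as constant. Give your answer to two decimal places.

With constant inspiratory flow the resistive pressure is constant at PIP − Pplat = 32 − 26 = 6.0 cmH2O, so resistive work = 6.0 × 0.355 = 2.13 L·cmH2O.
× 0.098 J/(L·cmH2O) → 0.2087 J.

0.21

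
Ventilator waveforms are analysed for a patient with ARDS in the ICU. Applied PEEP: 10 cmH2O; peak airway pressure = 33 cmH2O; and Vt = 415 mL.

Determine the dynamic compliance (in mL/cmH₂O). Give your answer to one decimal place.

18.0

Dynamic compliance = Vt / (PIP − PEEP) = 415 / (33 − 10) = 415 / 23.0 = 18.043 mL/cmH2O.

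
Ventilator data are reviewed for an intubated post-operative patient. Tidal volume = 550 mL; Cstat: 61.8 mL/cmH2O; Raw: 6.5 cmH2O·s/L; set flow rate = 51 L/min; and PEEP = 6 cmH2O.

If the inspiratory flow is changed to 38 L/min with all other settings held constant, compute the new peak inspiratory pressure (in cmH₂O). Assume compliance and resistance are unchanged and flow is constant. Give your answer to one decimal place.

Flow: 51 L/min ÷ 60 = 0.85 L/s.
New flow: 38 L/min ÷ 60 = 0.6333 L/s.
PIP = Vt/C + R·V̇ + PEEP (constant-flow equation of motion).
Only the resistive term changes: ΔPIP = R × ΔV̇ = 6.5 × (0.6333 − 0.85) = 6.5 × -0.2167 = -1.409 cmH2O.
Original PIP = 550/61.8 + 6.5×0.85 + 6 = 20.425 cmH2O; new PIP = 20.425 + (-1.409) = 19.016 cmH2O.

19.0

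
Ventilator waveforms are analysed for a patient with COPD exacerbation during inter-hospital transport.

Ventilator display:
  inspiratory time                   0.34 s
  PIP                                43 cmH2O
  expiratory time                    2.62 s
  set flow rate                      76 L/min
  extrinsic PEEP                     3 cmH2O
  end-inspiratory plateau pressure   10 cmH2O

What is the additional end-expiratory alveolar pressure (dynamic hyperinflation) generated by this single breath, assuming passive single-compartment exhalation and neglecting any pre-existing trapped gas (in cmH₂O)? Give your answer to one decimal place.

Flow: 76 L/min ÷ 60 = 1.2667 L/s.
Vt = flow × Ti = 1.2667 L/s × 0.34 s × 1000 mL/L = 430.68 mL.
R = (PIP − Pplat)/V̇ = (43 − 10) / 1.2667 = 33.0/1.2667 = 26.052 cmH2O·s/L.
C = Vt/(Pplat − PEEP) = 430.68 / (10 − 3) = 430.68/7.0 = 61.526 mL/cmH2O.
τ = R × C = 26.052 × 0.06153 L/cmH2O = 1.603 s.
Fraction remaining = e^(−Te/τ) = e^(−2.62/1.603) = 0.1951; trapped volume = 430.68 × 0.1951 = 84.026 mL.
Additional alveolar pressure from trapping ≈ V_trapped / C = 84.026 / 61.526 = 1.366 cmH2O.

1.4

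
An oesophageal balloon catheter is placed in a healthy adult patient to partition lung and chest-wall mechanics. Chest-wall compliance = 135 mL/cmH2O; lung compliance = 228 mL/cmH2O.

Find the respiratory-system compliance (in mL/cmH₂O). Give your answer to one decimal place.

Lung and chest wall are elastances in series: 1/Crs = 1/CL + 1/Ccw.
1/Crs = 1/228 + 1/135 = 0.01179.
Crs = 84.818 mL/cmH2O.

84.8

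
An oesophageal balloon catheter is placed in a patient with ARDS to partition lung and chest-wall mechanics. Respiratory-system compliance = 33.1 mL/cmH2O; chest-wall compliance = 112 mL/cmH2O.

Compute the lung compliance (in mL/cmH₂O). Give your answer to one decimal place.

47.0

1/CL = 1/Crs − 1/Ccw.
1/CL = 1/33.1 − 1/112 = 0.02128.
CL = 46.992 mL/cmH2O.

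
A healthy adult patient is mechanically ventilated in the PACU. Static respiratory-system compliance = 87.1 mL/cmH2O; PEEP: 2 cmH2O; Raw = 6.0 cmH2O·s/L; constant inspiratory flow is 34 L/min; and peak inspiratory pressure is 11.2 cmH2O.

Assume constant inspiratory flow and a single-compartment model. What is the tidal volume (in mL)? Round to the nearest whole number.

505

Flow: 34 L/min ÷ 60 = 0.5667 L/s.
Equation of motion (constant flow): PIP = Vt/C + R·V̇ + PEEP.
Vt/C = PIP − R·V̇ − PEEP = 11.2 − 3.4 − 2 = 5.8 cmH2O.
Vt = C × 5.8 = 87.1 × 5.8 = 505.18 mL.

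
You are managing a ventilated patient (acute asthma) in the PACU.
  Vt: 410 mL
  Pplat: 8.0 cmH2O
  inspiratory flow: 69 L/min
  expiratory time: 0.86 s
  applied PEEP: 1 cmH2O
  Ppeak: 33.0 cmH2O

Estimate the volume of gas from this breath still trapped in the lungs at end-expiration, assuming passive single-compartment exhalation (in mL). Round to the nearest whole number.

Flow: 69 L/min ÷ 60 = 1.15 L/s.
R = (PIP − Pplat)/V̇ = (33.0 − 8.0) / 1.15 = 25.0/1.15 = 21.739 cmH2O·s/L.
C = Vt/(Pplat − PEEP) = 410.0 / (8.0 − 1) = 410.0/7.0 = 58.571 mL/cmH2O.
τ = R × C = 21.739 × 0.05857 L/cmH2O = 1.273 s.
Fraction remaining = e^(−Te/τ) = e^(−0.86/1.273) = 0.5089.
Trapped volume = 410.0 × 0.5089 = 208.65 mL.

209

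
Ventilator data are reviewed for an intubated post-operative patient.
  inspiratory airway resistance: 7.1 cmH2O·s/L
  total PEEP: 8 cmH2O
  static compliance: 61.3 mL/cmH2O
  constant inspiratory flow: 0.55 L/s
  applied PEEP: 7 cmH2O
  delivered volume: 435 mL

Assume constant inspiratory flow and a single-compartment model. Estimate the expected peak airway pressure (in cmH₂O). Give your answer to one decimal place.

19.0

Total PEEP = 8 cmH2O (set 7 + intrinsic 1); this is the baseline alveolar pressure.
Equation of motion (constant flow): PIP = Vt/C + R·V̇ + PEEP.
PIP = 435/61.3 + 7.1×0.55 + 8 = 7.096 + 3.905 + 8 = 19.001 cmH2O.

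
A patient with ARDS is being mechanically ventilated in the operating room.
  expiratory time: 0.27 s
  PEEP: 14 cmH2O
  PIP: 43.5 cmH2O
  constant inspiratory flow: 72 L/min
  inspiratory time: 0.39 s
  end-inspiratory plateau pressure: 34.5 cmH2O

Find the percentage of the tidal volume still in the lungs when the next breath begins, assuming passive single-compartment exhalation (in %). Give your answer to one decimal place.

20.7

Flow: 72 L/min ÷ 60 = 1.2 L/s.
Vt = flow × Ti = 1.2 L/s × 0.39 s × 1000 mL/L = 468.0 mL.
R = (PIP − Pplat)/V̇ = (43.5 − 34.5) / 1.2 = 9.0/1.2 = 7.5 cmH2O·s/L.
C = Vt/(Pplat − PEEP) = 468.0 / (34.5 − 14) = 468.0/20.5 = 22.829 mL/cmH2O.
τ = R × C = 7.5 × 0.02283 L/cmH2O = 0.1712 s.
Fraction remaining at end-expiration = e^(−Te/τ) = e^(−0.27/0.1712) = 0.2066 → 20.66%.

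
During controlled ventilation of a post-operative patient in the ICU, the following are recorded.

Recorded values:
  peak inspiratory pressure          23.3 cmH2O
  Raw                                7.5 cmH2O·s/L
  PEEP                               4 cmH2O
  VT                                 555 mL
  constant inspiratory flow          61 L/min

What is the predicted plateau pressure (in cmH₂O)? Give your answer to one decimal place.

Flow: 61 L/min ÷ 60 = 1.0167 L/s.
Pplat = PIP − Raw × flow = 23.3 − 7.5 × 1.0167 = 23.3 − 7.625 = 15.675 cmH2O.

15.7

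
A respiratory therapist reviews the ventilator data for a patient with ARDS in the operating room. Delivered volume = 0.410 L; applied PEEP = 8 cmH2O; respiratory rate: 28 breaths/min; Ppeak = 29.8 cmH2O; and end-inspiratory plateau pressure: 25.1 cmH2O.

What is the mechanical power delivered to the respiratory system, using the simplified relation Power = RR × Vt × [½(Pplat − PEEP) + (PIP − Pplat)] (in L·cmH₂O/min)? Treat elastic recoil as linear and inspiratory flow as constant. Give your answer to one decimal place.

Per-breath work = Vt × [½(Pplat−PEEP) + (PIP−Pplat)] = 0.410 × [0.5×17.1 + 4.7] = 0.410 × 13.25 = 5.433 L·cmH2O.
Power = 28 × 5.433 = 152.12 L·cmH2O/min.

152.1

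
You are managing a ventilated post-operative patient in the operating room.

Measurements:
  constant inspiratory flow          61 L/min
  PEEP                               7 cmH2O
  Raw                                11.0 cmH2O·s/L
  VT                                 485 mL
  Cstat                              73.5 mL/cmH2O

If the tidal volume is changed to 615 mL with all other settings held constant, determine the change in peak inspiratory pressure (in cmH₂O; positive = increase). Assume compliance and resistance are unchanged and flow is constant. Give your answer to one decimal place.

PIP = Vt/C + R·V̇ + PEEP (constant-flow equation of motion).
Only the elastic term changes: ΔPIP = ΔVt / C = (615 − 485) / 73.5 = 1.769 cmH2O.

1.8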